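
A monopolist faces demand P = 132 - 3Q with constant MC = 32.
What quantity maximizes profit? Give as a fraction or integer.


TR = P*Q = (132 - 3Q)Q = 132Q - 3Q^2
MR = dTR/dQ = 132 - 6Q
Set MR = MC:
132 - 6Q = 32
100 = 6Q
Q* = 100/6 = 50/3

50/3


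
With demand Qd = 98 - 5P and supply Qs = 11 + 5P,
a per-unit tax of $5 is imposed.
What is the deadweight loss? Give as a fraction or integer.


Pre-tax equilibrium quantity: Q* = 109/2
Post-tax equilibrium quantity: Q_tax = 42
Reduction in quantity: Q* - Q_tax = 25/2
DWL = (1/2) * tax * (Q* - Q_tax)
DWL = (1/2) * 5 * 25/2 = 125/4

125/4


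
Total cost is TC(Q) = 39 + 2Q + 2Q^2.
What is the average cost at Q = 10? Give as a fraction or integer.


TC(10) = 39 + 2*10 + 2*10^2
TC(10) = 39 + 20 + 200 = 259
AC = TC/Q = 259/10 = 259/10

259/10


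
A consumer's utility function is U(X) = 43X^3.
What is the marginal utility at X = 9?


MU = dU/dX = 43*3*X^(3-1)
MU = 129*X^2
At X = 9:
MU = 129 * 9^2
MU = 129 * 81 = 10449

10449


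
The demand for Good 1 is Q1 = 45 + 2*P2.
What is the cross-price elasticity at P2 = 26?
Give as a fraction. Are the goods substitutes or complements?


dQ1/dP2 = 2
At P2 = 26: Q1 = 45 + 2*26 = 97
Exy = (dQ1/dP2)(P2/Q1) = 2 * 26 / 97 = 52/97
Since Exy > 0, the goods are substitutes.

52/97 (substitutes)


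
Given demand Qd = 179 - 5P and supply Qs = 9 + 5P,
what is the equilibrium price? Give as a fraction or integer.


At equilibrium, Qd = Qs.
179 - 5P = 9 + 5P
179 - 9 = 5P + 5P
170 = 10P
P* = 170/10 = 17

17


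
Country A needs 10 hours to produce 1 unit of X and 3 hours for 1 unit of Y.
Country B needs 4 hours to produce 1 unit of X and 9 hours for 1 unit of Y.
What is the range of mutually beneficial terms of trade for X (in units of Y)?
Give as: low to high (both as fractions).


Opportunity cost of X for Country A = hours_X / hours_Y = 10/3 = 10/3 units of Y
Opportunity cost of X for Country B = hours_X / hours_Y = 4/9 = 4/9 units of Y
Terms of trade must be between the two opportunity costs.
Range: 4/9 to 10/3

4/9 to 10/3


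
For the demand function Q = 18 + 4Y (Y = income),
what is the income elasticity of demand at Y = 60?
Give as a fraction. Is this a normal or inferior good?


dQ/dY = 4
At Y = 60: Q = 18 + 4*60 = 258
Ey = (dQ/dY)(Y/Q) = 4 * 60 / 258 = 40/43
Since Ey > 0, this is a normal good.

40/43 (normal good)


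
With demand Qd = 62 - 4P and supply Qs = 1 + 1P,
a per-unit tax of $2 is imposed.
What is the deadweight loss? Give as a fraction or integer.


Pre-tax equilibrium quantity: Q* = 66/5
Post-tax equilibrium quantity: Q_tax = 58/5
Reduction in quantity: Q* - Q_tax = 8/5
DWL = (1/2) * tax * (Q* - Q_tax)
DWL = (1/2) * 2 * 8/5 = 8/5

8/5


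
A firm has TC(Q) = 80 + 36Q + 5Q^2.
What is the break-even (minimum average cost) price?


AC(Q) = 80/Q + 36 + 5Q
To minimize: dAC/dQ = -80/Q^2 + 5 = 0
Q^2 = 80/5 = 16
Q* = 4
Min AC = 80/4 + 36 + 5*4
Min AC = 20 + 36 + 20 = 76

76


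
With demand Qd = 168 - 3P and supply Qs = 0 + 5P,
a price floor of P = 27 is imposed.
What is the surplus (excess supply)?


At P = 27:
Qd = 168 - 3*27 = 87
Qs = 0 + 5*27 = 135
Surplus = Qs - Qd = 135 - 87 = 48

48


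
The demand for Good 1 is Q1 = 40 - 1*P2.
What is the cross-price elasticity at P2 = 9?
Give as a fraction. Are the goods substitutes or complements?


dQ1/dP2 = -1
At P2 = 9: Q1 = 40 - 1*9 = 31
Exy = (dQ1/dP2)(P2/Q1) = -1 * 9 / 31 = -9/31
Since Exy < 0, the goods are complements.

-9/31 (complements)


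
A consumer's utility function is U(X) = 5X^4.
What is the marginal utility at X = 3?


MU = dU/dX = 5*4*X^(4-1)
MU = 20*X^3
At X = 3:
MU = 20 * 3^3
MU = 20 * 27 = 540

540


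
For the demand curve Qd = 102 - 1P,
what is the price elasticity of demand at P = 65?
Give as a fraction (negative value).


dQ/dP = -1
At P = 65: Q = 102 - 1*65 = 37
E = (dQ/dP)(P/Q) = (-1)(65/37) = -65/37

-65/37


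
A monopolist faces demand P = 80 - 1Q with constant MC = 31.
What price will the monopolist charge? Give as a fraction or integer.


MR = 80 - 2Q
Set MR = MC: 80 - 2Q = 31
Q* = 49/2
Substitute into demand:
P* = 80 - 1*49/2 = 111/2

111/2


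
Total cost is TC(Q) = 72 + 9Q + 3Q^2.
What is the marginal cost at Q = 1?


MC = dTC/dQ = 9 + 2*3*Q
At Q = 1:
MC = 9 + 6*1
MC = 9 + 6 = 15

15


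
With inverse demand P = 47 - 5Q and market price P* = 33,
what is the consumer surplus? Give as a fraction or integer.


Maximum willingness to pay (at Q=0): P_max = 47
Quantity demanded at P* = 33:
Q* = (47 - 33)/5 = 14/5
CS = (1/2) * Q* * (P_max - P*)
CS = (1/2) * 14/5 * (47 - 33)
CS = (1/2) * 14/5 * 14 = 98/5

98/5


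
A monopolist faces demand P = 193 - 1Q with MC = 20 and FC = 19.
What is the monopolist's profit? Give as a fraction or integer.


MR = MC: 193 - 2Q = 20
Q* = 173/2
P* = 193 - 1*173/2 = 213/2
Profit = (P* - MC)*Q* - FC
= (213/2 - 20)*173/2 - 19
= 173/2*173/2 - 19
= 29929/4 - 19 = 29853/4

29853/4


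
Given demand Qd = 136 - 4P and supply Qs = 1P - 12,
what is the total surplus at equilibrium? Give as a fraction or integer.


Find equilibrium: 136 - 4P = 1P - 12
136 + 12 = 5P
P* = 148/5 = 148/5
Q* = 1*148/5 - 12 = 88/5
Inverse demand: P = 34 - Q/4, so P_max = 34
Inverse supply: P = 12 + Q/1, so P_min = 12
CS = (1/2) * 88/5 * (34 - 148/5) = 968/25
PS = (1/2) * 88/5 * (148/5 - 12) = 3872/25
TS = CS + PS = 968/25 + 3872/25 = 968/5

968/5


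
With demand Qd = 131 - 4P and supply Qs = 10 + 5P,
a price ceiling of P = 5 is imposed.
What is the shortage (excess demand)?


At P = 5:
Qd = 131 - 4*5 = 111
Qs = 10 + 5*5 = 35
Shortage = Qd - Qs = 111 - 35 = 76

76


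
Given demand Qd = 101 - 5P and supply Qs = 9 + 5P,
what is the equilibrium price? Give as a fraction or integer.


At equilibrium, Qd = Qs.
101 - 5P = 9 + 5P
101 - 9 = 5P + 5P
92 = 10P
P* = 92/10 = 46/5

46/5


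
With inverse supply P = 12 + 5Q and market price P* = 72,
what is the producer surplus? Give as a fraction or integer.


Minimum supply price (at Q=0): P_min = 12
Quantity supplied at P* = 72:
Q* = (72 - 12)/5 = 12
PS = (1/2) * Q* * (P* - P_min)
PS = (1/2) * 12 * (72 - 12)
PS = (1/2) * 12 * 60 = 360

360


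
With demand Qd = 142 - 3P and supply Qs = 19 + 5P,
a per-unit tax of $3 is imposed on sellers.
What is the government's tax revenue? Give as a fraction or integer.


With tax on sellers, new supply: Qs' = 19 + 5(P - 3)
= 4 + 5P
New equilibrium quantity:
Q_new = 361/4
Tax revenue = tax * Q_new = 3 * 361/4 = 1083/4

1083/4


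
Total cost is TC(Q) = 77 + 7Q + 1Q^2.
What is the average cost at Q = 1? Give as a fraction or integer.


TC(1) = 77 + 7*1 + 1*1^2
TC(1) = 77 + 7 + 1 = 85
AC = TC/Q = 85/1 = 85

85


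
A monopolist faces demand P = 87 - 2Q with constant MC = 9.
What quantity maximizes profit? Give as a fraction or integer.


TR = P*Q = (87 - 2Q)Q = 87Q - 2Q^2
MR = dTR/dQ = 87 - 4Q
Set MR = MC:
87 - 4Q = 9
78 = 4Q
Q* = 78/4 = 39/2

39/2


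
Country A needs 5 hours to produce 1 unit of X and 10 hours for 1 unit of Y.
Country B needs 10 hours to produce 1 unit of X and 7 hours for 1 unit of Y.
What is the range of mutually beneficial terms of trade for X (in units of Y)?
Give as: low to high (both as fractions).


Opportunity cost of X for Country A = hours_X / hours_Y = 5/10 = 1/2 units of Y
Opportunity cost of X for Country B = hours_X / hours_Y = 10/7 = 10/7 units of Y
Terms of trade must be between the two opportunity costs.
Range: 1/2 to 10/7

1/2 to 10/7


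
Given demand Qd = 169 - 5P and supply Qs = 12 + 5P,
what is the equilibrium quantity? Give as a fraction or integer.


First find equilibrium price:
169 - 5P = 12 + 5P
P* = 157/10 = 157/10
Then substitute into demand:
Q* = 169 - 5 * 157/10 = 181/2

181/2


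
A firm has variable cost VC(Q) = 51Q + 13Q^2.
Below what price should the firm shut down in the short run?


AVC(Q) = VC(Q)/Q = 51 + 13Q
AVC is increasing in Q, so minimum AVC is at Q -> 0+.
Min AVC = 51
The firm should shut down if P < 51.

51


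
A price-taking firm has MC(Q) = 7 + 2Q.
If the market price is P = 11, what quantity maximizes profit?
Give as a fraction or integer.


In perfect competition, profit is maximized where P = MC.
11 = 7 + 2Q
4 = 2Q
Q* = 4/2 = 2

2


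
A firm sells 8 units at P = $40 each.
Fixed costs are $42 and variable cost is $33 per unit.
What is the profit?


Total Revenue = P * Q = 40 * 8 = $320
Total Cost = FC + VC*Q = 42 + 33*8 = $306
Profit = TR - TC = 320 - 306 = $14

$14


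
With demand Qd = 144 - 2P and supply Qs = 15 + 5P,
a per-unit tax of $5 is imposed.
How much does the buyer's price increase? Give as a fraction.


With a per-unit tax, the buyer's price increase depends on relative slopes.
Supply slope: d = 5, Demand slope: b = 2
Buyer's price increase = d * tax / (b + d)
= 5 * 5 / (2 + 5)
= 25 / 7 = 25/7

25/7


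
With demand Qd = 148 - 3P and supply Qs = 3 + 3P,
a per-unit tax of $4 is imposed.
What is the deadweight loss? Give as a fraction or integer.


Pre-tax equilibrium quantity: Q* = 151/2
Post-tax equilibrium quantity: Q_tax = 139/2
Reduction in quantity: Q* - Q_tax = 6
DWL = (1/2) * tax * (Q* - Q_tax)
DWL = (1/2) * 4 * 6 = 12

12


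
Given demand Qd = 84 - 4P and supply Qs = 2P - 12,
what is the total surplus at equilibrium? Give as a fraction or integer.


Find equilibrium: 84 - 4P = 2P - 12
84 + 12 = 6P
P* = 96/6 = 16
Q* = 2*16 - 12 = 20
Inverse demand: P = 21 - Q/4, so P_max = 21
Inverse supply: P = 6 + Q/2, so P_min = 6
CS = (1/2) * 20 * (21 - 16) = 50
PS = (1/2) * 20 * (16 - 6) = 100
TS = CS + PS = 50 + 100 = 150

150


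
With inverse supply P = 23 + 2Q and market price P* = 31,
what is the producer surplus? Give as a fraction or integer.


Minimum supply price (at Q=0): P_min = 23
Quantity supplied at P* = 31:
Q* = (31 - 23)/2 = 4
PS = (1/2) * Q* * (P* - P_min)
PS = (1/2) * 4 * (31 - 23)
PS = (1/2) * 4 * 8 = 16

16


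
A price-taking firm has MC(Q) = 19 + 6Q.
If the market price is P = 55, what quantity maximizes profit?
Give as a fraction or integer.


In perfect competition, profit is maximized where P = MC.
55 = 19 + 6Q
36 = 6Q
Q* = 36/6 = 6

6


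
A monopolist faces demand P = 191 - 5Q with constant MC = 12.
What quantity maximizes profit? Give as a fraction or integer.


TR = P*Q = (191 - 5Q)Q = 191Q - 5Q^2
MR = dTR/dQ = 191 - 10Q
Set MR = MC:
191 - 10Q = 12
179 = 10Q
Q* = 179/10 = 179/10

179/10


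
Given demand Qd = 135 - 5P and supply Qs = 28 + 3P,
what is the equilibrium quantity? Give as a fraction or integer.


First find equilibrium price:
135 - 5P = 28 + 3P
P* = 107/8 = 107/8
Then substitute into demand:
Q* = 135 - 5 * 107/8 = 545/8

545/8


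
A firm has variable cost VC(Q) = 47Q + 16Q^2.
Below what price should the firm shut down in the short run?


AVC(Q) = VC(Q)/Q = 47 + 16Q
AVC is increasing in Q, so minimum AVC is at Q -> 0+.
Min AVC = 47
The firm should shut down if P < 47.

47


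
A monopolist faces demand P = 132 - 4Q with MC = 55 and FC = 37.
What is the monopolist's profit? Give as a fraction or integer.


MR = MC: 132 - 8Q = 55
Q* = 77/8
P* = 132 - 4*77/8 = 187/2
Profit = (P* - MC)*Q* - FC
= (187/2 - 55)*77/8 - 37
= 77/2*77/8 - 37
= 5929/16 - 37 = 5337/16

5337/16


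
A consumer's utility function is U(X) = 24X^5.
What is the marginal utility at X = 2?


MU = dU/dX = 24*5*X^(5-1)
MU = 120*X^4
At X = 2:
MU = 120 * 2^4
MU = 120 * 16 = 1920

1920


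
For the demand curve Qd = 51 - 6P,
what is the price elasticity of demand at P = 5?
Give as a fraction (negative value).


dQ/dP = -6
At P = 5: Q = 51 - 6*5 = 21
E = (dQ/dP)(P/Q) = (-6)(5/21) = -10/7

-10/7


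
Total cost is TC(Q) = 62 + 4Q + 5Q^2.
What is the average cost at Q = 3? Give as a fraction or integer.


TC(3) = 62 + 4*3 + 5*3^2
TC(3) = 62 + 12 + 45 = 119
AC = TC/Q = 119/3 = 119/3

119/3


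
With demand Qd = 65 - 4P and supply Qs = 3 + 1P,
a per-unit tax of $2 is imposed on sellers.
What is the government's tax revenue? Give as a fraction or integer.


With tax on sellers, new supply: Qs' = 3 + 1(P - 2)
= 1 + 1P
New equilibrium quantity:
Q_new = 69/5
Tax revenue = tax * Q_new = 2 * 69/5 = 138/5

138/5


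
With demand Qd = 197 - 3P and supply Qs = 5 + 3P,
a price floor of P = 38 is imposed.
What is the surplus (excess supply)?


At P = 38:
Qd = 197 - 3*38 = 83
Qs = 5 + 3*38 = 119
Surplus = Qs - Qd = 119 - 83 = 36

36


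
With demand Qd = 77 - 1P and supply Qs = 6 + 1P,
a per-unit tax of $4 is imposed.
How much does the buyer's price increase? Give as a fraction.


With a per-unit tax, the buyer's price increase depends on relative slopes.
Supply slope: d = 1, Demand slope: b = 1
Buyer's price increase = d * tax / (b + d)
= 1 * 4 / (1 + 1)
= 4 / 2 = 2

2


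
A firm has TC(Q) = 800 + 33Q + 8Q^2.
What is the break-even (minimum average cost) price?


AC(Q) = 800/Q + 33 + 8Q
To minimize: dAC/dQ = -800/Q^2 + 8 = 0
Q^2 = 800/8 = 100
Q* = 10
Min AC = 800/10 + 33 + 8*10
Min AC = 80 + 33 + 80 = 193

193


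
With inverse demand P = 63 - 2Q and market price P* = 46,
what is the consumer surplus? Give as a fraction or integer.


Maximum willingness to pay (at Q=0): P_max = 63
Quantity demanded at P* = 46:
Q* = (63 - 46)/2 = 17/2
CS = (1/2) * Q* * (P_max - P*)
CS = (1/2) * 17/2 * (63 - 46)
CS = (1/2) * 17/2 * 17 = 289/4

289/4


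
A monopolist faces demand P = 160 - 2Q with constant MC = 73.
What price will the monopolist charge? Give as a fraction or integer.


MR = 160 - 4Q
Set MR = MC: 160 - 4Q = 73
Q* = 87/4
Substitute into demand:
P* = 160 - 2*87/4 = 233/2

233/2


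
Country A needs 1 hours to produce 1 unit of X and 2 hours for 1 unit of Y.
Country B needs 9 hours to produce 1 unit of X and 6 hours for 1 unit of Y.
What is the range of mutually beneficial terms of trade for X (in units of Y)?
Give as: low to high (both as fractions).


Opportunity cost of X for Country A = hours_X / hours_Y = 1/2 = 1/2 units of Y
Opportunity cost of X for Country B = hours_X / hours_Y = 9/6 = 3/2 units of Y
Terms of trade must be between the two opportunity costs.
Range: 1/2 to 3/2

1/2 to 3/2


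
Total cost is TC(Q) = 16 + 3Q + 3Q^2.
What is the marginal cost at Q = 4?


MC = dTC/dQ = 3 + 2*3*Q
At Q = 4:
MC = 3 + 6*4
MC = 3 + 24 = 27

27


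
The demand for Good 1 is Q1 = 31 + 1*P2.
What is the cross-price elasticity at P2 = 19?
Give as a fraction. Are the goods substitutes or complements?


dQ1/dP2 = 1
At P2 = 19: Q1 = 31 + 1*19 = 50
Exy = (dQ1/dP2)(P2/Q1) = 1 * 19 / 50 = 19/50
Since Exy > 0, the goods are substitutes.

19/50 (substitutes)


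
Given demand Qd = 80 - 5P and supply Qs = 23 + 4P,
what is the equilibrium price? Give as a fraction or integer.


At equilibrium, Qd = Qs.
80 - 5P = 23 + 4P
80 - 23 = 5P + 4P
57 = 9P
P* = 57/9 = 19/3

19/3


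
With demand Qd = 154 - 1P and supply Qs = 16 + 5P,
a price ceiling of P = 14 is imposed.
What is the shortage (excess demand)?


At P = 14:
Qd = 154 - 1*14 = 140
Qs = 16 + 5*14 = 86
Shortage = Qd - Qs = 140 - 86 = 54

54


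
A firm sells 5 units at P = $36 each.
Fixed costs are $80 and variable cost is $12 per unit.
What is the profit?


Total Revenue = P * Q = 36 * 5 = $180
Total Cost = FC + VC*Q = 80 + 12*5 = $140
Profit = TR - TC = 180 - 140 = $40

$40


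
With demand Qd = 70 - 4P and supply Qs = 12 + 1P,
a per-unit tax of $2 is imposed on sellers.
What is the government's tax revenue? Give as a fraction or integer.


With tax on sellers, new supply: Qs' = 12 + 1(P - 2)
= 10 + 1P
New equilibrium quantity:
Q_new = 22
Tax revenue = tax * Q_new = 2 * 22 = 44

44


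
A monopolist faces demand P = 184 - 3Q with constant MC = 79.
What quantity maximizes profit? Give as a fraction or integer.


TR = P*Q = (184 - 3Q)Q = 184Q - 3Q^2
MR = dTR/dQ = 184 - 6Q
Set MR = MC:
184 - 6Q = 79
105 = 6Q
Q* = 105/6 = 35/2

35/2


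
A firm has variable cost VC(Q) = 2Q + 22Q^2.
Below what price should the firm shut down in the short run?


AVC(Q) = VC(Q)/Q = 2 + 22Q
AVC is increasing in Q, so minimum AVC is at Q -> 0+.
Min AVC = 2
The firm should shut down if P < 2.

2


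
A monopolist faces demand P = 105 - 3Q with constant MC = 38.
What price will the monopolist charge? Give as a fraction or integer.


MR = 105 - 6Q
Set MR = MC: 105 - 6Q = 38
Q* = 67/6
Substitute into demand:
P* = 105 - 3*67/6 = 143/2

143/2


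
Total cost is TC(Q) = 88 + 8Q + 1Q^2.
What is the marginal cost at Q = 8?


MC = dTC/dQ = 8 + 2*1*Q
At Q = 8:
MC = 8 + 2*8
MC = 8 + 16 = 24

24


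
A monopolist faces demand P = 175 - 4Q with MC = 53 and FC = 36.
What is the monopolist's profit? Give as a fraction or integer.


MR = MC: 175 - 8Q = 53
Q* = 61/4
P* = 175 - 4*61/4 = 114
Profit = (P* - MC)*Q* - FC
= (114 - 53)*61/4 - 36
= 61*61/4 - 36
= 3721/4 - 36 = 3577/4

3577/4


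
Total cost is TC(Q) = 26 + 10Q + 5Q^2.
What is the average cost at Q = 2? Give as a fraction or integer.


TC(2) = 26 + 10*2 + 5*2^2
TC(2) = 26 + 20 + 20 = 66
AC = TC/Q = 66/2 = 33

33


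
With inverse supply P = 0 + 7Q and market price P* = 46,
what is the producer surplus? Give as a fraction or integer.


Minimum supply price (at Q=0): P_min = 0
Quantity supplied at P* = 46:
Q* = (46 - 0)/7 = 46/7
PS = (1/2) * Q* * (P* - P_min)
PS = (1/2) * 46/7 * (46 - 0)
PS = (1/2) * 46/7 * 46 = 1058/7

1058/7


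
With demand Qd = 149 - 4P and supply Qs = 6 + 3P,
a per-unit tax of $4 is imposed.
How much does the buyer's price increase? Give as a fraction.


With a per-unit tax, the buyer's price increase depends on relative slopes.
Supply slope: d = 3, Demand slope: b = 4
Buyer's price increase = d * tax / (b + d)
= 3 * 4 / (4 + 3)
= 12 / 7 = 12/7

12/7


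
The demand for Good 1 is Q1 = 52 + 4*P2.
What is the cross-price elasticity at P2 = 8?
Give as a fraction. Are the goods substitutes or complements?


dQ1/dP2 = 4
At P2 = 8: Q1 = 52 + 4*8 = 84
Exy = (dQ1/dP2)(P2/Q1) = 4 * 8 / 84 = 8/21
Since Exy > 0, the goods are substitutes.

8/21 (substitutes)


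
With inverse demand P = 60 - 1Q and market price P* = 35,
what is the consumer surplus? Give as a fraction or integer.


Maximum willingness to pay (at Q=0): P_max = 60
Quantity demanded at P* = 35:
Q* = (60 - 35)/1 = 25
CS = (1/2) * Q* * (P_max - P*)
CS = (1/2) * 25 * (60 - 35)
CS = (1/2) * 25 * 25 = 625/2

625/2


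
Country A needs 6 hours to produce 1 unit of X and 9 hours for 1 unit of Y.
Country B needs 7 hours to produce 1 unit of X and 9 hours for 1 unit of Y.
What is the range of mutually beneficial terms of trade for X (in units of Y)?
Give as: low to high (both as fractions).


Opportunity cost of X for Country A = hours_X / hours_Y = 6/9 = 2/3 units of Y
Opportunity cost of X for Country B = hours_X / hours_Y = 7/9 = 7/9 units of Y
Terms of trade must be between the two opportunity costs.
Range: 2/3 to 7/9

2/3 to 7/9


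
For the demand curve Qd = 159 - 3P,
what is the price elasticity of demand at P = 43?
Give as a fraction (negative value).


dQ/dP = -3
At P = 43: Q = 159 - 3*43 = 30
E = (dQ/dP)(P/Q) = (-3)(43/30) = -43/10

-43/10


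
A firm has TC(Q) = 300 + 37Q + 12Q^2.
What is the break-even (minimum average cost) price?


AC(Q) = 300/Q + 37 + 12Q
To minimize: dAC/dQ = -300/Q^2 + 12 = 0
Q^2 = 300/12 = 25
Q* = 5
Min AC = 300/5 + 37 + 12*5
Min AC = 60 + 37 + 60 = 157

157


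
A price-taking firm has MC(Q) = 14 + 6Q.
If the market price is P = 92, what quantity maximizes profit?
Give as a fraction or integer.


In perfect competition, profit is maximized where P = MC.
92 = 14 + 6Q
78 = 6Q
Q* = 78/6 = 13

13


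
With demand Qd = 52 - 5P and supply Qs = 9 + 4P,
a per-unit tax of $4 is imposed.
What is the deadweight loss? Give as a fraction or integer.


Pre-tax equilibrium quantity: Q* = 253/9
Post-tax equilibrium quantity: Q_tax = 173/9
Reduction in quantity: Q* - Q_tax = 80/9
DWL = (1/2) * tax * (Q* - Q_tax)
DWL = (1/2) * 4 * 80/9 = 160/9

160/9


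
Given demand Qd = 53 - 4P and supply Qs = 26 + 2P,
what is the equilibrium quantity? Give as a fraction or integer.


First find equilibrium price:
53 - 4P = 26 + 2P
P* = 27/6 = 9/2
Then substitute into demand:
Q* = 53 - 4 * 9/2 = 35

35


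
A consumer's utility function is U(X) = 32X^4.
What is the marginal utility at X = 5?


MU = dU/dX = 32*4*X^(4-1)
MU = 128*X^3
At X = 5:
MU = 128 * 5^3
MU = 128 * 125 = 16000

16000


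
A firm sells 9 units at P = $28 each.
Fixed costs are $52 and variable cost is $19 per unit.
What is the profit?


Total Revenue = P * Q = 28 * 9 = $252
Total Cost = FC + VC*Q = 52 + 19*9 = $223
Profit = TR - TC = 252 - 223 = $29

$29


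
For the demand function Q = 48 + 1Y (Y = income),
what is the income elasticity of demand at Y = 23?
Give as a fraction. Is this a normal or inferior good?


dQ/dY = 1
At Y = 23: Q = 48 + 1*23 = 71
Ey = (dQ/dY)(Y/Q) = 1 * 23 / 71 = 23/71
Since Ey > 0, this is a normal good.

23/71 (normal good)


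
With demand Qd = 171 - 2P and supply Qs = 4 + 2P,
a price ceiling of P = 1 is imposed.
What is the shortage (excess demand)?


At P = 1:
Qd = 171 - 2*1 = 169
Qs = 4 + 2*1 = 6
Shortage = Qd - Qs = 169 - 6 = 163

163


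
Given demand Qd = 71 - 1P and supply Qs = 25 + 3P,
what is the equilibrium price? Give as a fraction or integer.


At equilibrium, Qd = Qs.
71 - 1P = 25 + 3P
71 - 25 = 1P + 3P
46 = 4P
P* = 46/4 = 23/2

23/2


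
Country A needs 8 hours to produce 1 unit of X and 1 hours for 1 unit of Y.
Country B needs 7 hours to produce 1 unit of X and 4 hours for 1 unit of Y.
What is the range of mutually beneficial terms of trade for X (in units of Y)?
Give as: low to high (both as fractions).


Opportunity cost of X for Country A = hours_X / hours_Y = 8/1 = 8 units of Y
Opportunity cost of X for Country B = hours_X / hours_Y = 7/4 = 7/4 units of Y
Terms of trade must be between the two opportunity costs.
Range: 7/4 to 8

7/4 to 8


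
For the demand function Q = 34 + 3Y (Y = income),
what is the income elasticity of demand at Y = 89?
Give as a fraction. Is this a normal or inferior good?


dQ/dY = 3
At Y = 89: Q = 34 + 3*89 = 301
Ey = (dQ/dY)(Y/Q) = 3 * 89 / 301 = 267/301
Since Ey > 0, this is a normal good.

267/301 (normal good)


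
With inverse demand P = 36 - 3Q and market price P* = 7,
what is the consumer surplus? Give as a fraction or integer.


Maximum willingness to pay (at Q=0): P_max = 36
Quantity demanded at P* = 7:
Q* = (36 - 7)/3 = 29/3
CS = (1/2) * Q* * (P_max - P*)
CS = (1/2) * 29/3 * (36 - 7)
CS = (1/2) * 29/3 * 29 = 841/6

841/6


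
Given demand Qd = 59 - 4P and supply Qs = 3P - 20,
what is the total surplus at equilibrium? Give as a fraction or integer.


Find equilibrium: 59 - 4P = 3P - 20
59 + 20 = 7P
P* = 79/7 = 79/7
Q* = 3*79/7 - 20 = 97/7
Inverse demand: P = 59/4 - Q/4, so P_max = 59/4
Inverse supply: P = 20/3 + Q/3, so P_min = 20/3
CS = (1/2) * 97/7 * (59/4 - 79/7) = 9409/392
PS = (1/2) * 97/7 * (79/7 - 20/3) = 9409/294
TS = CS + PS = 9409/392 + 9409/294 = 9409/168

9409/168


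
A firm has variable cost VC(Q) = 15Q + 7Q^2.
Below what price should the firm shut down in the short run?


AVC(Q) = VC(Q)/Q = 15 + 7Q
AVC is increasing in Q, so minimum AVC is at Q -> 0+.
Min AVC = 15
The firm should shut down if P < 15.

15


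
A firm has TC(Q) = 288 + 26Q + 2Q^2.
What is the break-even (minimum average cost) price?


AC(Q) = 288/Q + 26 + 2Q
To minimize: dAC/dQ = -288/Q^2 + 2 = 0
Q^2 = 288/2 = 144
Q* = 12
Min AC = 288/12 + 26 + 2*12
Min AC = 24 + 26 + 24 = 74

74


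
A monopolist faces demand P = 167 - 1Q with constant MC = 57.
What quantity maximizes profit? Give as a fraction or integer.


TR = P*Q = (167 - 1Q)Q = 167Q - 1Q^2
MR = dTR/dQ = 167 - 2Q
Set MR = MC:
167 - 2Q = 57
110 = 2Q
Q* = 110/2 = 55

55


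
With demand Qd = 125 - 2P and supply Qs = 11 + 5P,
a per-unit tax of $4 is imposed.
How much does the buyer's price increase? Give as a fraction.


With a per-unit tax, the buyer's price increase depends on relative slopes.
Supply slope: d = 5, Demand slope: b = 2
Buyer's price increase = d * tax / (b + d)
= 5 * 4 / (2 + 5)
= 20 / 7 = 20/7

20/7


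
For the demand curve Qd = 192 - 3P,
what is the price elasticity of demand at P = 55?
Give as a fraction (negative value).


dQ/dP = -3
At P = 55: Q = 192 - 3*55 = 27
E = (dQ/dP)(P/Q) = (-3)(55/27) = -55/9

-55/9


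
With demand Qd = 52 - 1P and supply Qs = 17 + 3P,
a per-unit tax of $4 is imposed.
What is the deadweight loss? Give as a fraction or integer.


Pre-tax equilibrium quantity: Q* = 173/4
Post-tax equilibrium quantity: Q_tax = 161/4
Reduction in quantity: Q* - Q_tax = 3
DWL = (1/2) * tax * (Q* - Q_tax)
DWL = (1/2) * 4 * 3 = 6

6


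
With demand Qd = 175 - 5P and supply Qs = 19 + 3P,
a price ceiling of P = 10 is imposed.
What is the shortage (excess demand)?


At P = 10:
Qd = 175 - 5*10 = 125
Qs = 19 + 3*10 = 49
Shortage = Qd - Qs = 125 - 49 = 76

76


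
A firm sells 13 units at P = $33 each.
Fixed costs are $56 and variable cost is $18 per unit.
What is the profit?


Total Revenue = P * Q = 33 * 13 = $429
Total Cost = FC + VC*Q = 56 + 18*13 = $290
Profit = TR - TC = 429 - 290 = $139

$139


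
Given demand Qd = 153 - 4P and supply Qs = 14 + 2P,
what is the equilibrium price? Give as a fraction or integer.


At equilibrium, Qd = Qs.
153 - 4P = 14 + 2P
153 - 14 = 4P + 2P
139 = 6P
P* = 139/6 = 139/6

139/6


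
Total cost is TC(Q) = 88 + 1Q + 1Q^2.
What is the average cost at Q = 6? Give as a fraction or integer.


TC(6) = 88 + 1*6 + 1*6^2
TC(6) = 88 + 6 + 36 = 130
AC = TC/Q = 130/6 = 65/3

65/3


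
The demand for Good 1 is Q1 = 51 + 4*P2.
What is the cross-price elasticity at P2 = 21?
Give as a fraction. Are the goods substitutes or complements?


dQ1/dP2 = 4
At P2 = 21: Q1 = 51 + 4*21 = 135
Exy = (dQ1/dP2)(P2/Q1) = 4 * 21 / 135 = 28/45
Since Exy > 0, the goods are substitutes.

28/45 (substitutes)


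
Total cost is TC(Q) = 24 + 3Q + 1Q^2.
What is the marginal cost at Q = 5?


MC = dTC/dQ = 3 + 2*1*Q
At Q = 5:
MC = 3 + 2*5
MC = 3 + 10 = 13

13


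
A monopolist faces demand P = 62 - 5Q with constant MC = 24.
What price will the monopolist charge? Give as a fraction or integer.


MR = 62 - 10Q
Set MR = MC: 62 - 10Q = 24
Q* = 19/5
Substitute into demand:
P* = 62 - 5*19/5 = 43

43


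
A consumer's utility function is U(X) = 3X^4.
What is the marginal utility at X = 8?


MU = dU/dX = 3*4*X^(4-1)
MU = 12*X^3
At X = 8:
MU = 12 * 8^3
MU = 12 * 512 = 6144

6144


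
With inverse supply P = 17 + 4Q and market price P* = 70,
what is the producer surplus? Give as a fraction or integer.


Minimum supply price (at Q=0): P_min = 17
Quantity supplied at P* = 70:
Q* = (70 - 17)/4 = 53/4
PS = (1/2) * Q* * (P* - P_min)
PS = (1/2) * 53/4 * (70 - 17)
PS = (1/2) * 53/4 * 53 = 2809/8

2809/8


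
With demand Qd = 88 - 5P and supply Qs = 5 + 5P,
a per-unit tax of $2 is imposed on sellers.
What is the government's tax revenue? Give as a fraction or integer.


With tax on sellers, new supply: Qs' = 5 + 5(P - 2)
= 5P - 5
New equilibrium quantity:
Q_new = 83/2
Tax revenue = tax * Q_new = 2 * 83/2 = 83

83


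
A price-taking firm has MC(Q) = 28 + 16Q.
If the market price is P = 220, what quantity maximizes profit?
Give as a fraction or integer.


In perfect competition, profit is maximized where P = MC.
220 = 28 + 16Q
192 = 16Q
Q* = 192/16 = 12

12


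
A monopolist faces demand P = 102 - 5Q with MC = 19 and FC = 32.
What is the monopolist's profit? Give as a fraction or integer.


MR = MC: 102 - 10Q = 19
Q* = 83/10
P* = 102 - 5*83/10 = 121/2
Profit = (P* - MC)*Q* - FC
= (121/2 - 19)*83/10 - 32
= 83/2*83/10 - 32
= 6889/20 - 32 = 6249/20

6249/20


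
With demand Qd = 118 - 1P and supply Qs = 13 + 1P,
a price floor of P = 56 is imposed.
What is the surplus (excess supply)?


At P = 56:
Qd = 118 - 1*56 = 62
Qs = 13 + 1*56 = 69
Surplus = Qs - Qd = 69 - 62 = 7

7


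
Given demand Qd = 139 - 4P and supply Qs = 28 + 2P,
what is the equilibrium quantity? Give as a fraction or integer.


First find equilibrium price:
139 - 4P = 28 + 2P
P* = 111/6 = 37/2
Then substitute into demand:
Q* = 139 - 4 * 37/2 = 65

65


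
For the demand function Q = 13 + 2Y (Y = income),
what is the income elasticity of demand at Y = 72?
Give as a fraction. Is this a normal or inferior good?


dQ/dY = 2
At Y = 72: Q = 13 + 2*72 = 157
Ey = (dQ/dY)(Y/Q) = 2 * 72 / 157 = 144/157
Since Ey > 0, this is a normal good.

144/157 (normal good)


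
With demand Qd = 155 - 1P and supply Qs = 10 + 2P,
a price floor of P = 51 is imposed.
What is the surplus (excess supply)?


At P = 51:
Qd = 155 - 1*51 = 104
Qs = 10 + 2*51 = 112
Surplus = Qs - Qd = 112 - 104 = 8

8


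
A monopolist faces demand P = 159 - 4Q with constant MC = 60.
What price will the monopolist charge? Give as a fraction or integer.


MR = 159 - 8Q
Set MR = MC: 159 - 8Q = 60
Q* = 99/8
Substitute into demand:
P* = 159 - 4*99/8 = 219/2

219/2


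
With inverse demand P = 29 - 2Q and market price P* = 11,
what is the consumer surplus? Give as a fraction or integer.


Maximum willingness to pay (at Q=0): P_max = 29
Quantity demanded at P* = 11:
Q* = (29 - 11)/2 = 9
CS = (1/2) * Q* * (P_max - P*)
CS = (1/2) * 9 * (29 - 11)
CS = (1/2) * 9 * 18 = 81

81


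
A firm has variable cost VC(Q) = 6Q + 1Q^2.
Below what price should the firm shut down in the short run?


AVC(Q) = VC(Q)/Q = 6 + 1Q
AVC is increasing in Q, so minimum AVC is at Q -> 0+.
Min AVC = 6
The firm should shut down if P < 6.

6


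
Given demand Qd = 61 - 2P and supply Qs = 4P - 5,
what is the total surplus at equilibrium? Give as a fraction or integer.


Find equilibrium: 61 - 2P = 4P - 5
61 + 5 = 6P
P* = 66/6 = 11
Q* = 4*11 - 5 = 39
Inverse demand: P = 61/2 - Q/2, so P_max = 61/2
Inverse supply: P = 5/4 + Q/4, so P_min = 5/4
CS = (1/2) * 39 * (61/2 - 11) = 1521/4
PS = (1/2) * 39 * (11 - 5/4) = 1521/8
TS = CS + PS = 1521/4 + 1521/8 = 4563/8

4563/8


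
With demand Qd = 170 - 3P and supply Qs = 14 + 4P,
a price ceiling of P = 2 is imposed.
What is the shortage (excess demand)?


At P = 2:
Qd = 170 - 3*2 = 164
Qs = 14 + 4*2 = 22
Shortage = Qd - Qs = 164 - 22 = 142

142


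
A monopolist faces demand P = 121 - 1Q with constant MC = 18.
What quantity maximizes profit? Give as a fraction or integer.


TR = P*Q = (121 - 1Q)Q = 121Q - 1Q^2
MR = dTR/dQ = 121 - 2Q
Set MR = MC:
121 - 2Q = 18
103 = 2Q
Q* = 103/2 = 103/2

103/2


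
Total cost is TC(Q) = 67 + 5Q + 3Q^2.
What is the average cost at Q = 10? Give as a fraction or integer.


TC(10) = 67 + 5*10 + 3*10^2
TC(10) = 67 + 50 + 300 = 417
AC = TC/Q = 417/10 = 417/10

417/10


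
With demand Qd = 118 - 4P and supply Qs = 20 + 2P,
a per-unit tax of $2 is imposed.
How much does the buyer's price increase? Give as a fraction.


With a per-unit tax, the buyer's price increase depends on relative slopes.
Supply slope: d = 2, Demand slope: b = 4
Buyer's price increase = d * tax / (b + d)
= 2 * 2 / (4 + 2)
= 4 / 6 = 2/3

2/3


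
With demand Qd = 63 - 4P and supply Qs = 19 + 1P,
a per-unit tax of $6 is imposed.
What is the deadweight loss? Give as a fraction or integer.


Pre-tax equilibrium quantity: Q* = 139/5
Post-tax equilibrium quantity: Q_tax = 23
Reduction in quantity: Q* - Q_tax = 24/5
DWL = (1/2) * tax * (Q* - Q_tax)
DWL = (1/2) * 6 * 24/5 = 72/5

72/5


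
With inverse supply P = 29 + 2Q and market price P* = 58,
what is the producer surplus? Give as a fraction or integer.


Minimum supply price (at Q=0): P_min = 29
Quantity supplied at P* = 58:
Q* = (58 - 29)/2 = 29/2
PS = (1/2) * Q* * (P* - P_min)
PS = (1/2) * 29/2 * (58 - 29)
PS = (1/2) * 29/2 * 29 = 841/4

841/4


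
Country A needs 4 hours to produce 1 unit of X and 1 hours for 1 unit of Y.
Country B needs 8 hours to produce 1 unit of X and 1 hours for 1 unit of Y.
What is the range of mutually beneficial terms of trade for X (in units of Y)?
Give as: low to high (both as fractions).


Opportunity cost of X for Country A = hours_X / hours_Y = 4/1 = 4 units of Y
Opportunity cost of X for Country B = hours_X / hours_Y = 8/1 = 8 units of Y
Terms of trade must be between the two opportunity costs.
Range: 4 to 8

4 to 8


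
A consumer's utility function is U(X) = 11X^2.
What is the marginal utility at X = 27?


MU = dU/dX = 11*2*X^(2-1)
MU = 22*X^1
At X = 27:
MU = 22 * 27^1
MU = 22 * 27 = 594

594


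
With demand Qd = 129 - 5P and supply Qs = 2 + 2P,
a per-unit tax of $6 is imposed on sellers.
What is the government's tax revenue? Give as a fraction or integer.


With tax on sellers, new supply: Qs' = 2 + 2(P - 6)
= 2P - 10
New equilibrium quantity:
Q_new = 208/7
Tax revenue = tax * Q_new = 6 * 208/7 = 1248/7

1248/7


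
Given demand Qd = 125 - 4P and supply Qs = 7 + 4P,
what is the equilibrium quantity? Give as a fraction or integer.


First find equilibrium price:
125 - 4P = 7 + 4P
P* = 118/8 = 59/4
Then substitute into demand:
Q* = 125 - 4 * 59/4 = 66

66


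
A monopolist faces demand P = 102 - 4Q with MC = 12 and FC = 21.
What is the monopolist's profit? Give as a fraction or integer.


MR = MC: 102 - 8Q = 12
Q* = 45/4
P* = 102 - 4*45/4 = 57
Profit = (P* - MC)*Q* - FC
= (57 - 12)*45/4 - 21
= 45*45/4 - 21
= 2025/4 - 21 = 1941/4

1941/4


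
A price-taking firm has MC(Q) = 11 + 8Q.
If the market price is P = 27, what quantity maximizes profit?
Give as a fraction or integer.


In perfect competition, profit is maximized where P = MC.
27 = 11 + 8Q
16 = 8Q
Q* = 16/8 = 2

2


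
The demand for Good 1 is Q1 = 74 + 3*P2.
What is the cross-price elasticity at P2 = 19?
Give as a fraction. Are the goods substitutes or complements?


dQ1/dP2 = 3
At P2 = 19: Q1 = 74 + 3*19 = 131
Exy = (dQ1/dP2)(P2/Q1) = 3 * 19 / 131 = 57/131
Since Exy > 0, the goods are substitutes.

57/131 (substitutes)


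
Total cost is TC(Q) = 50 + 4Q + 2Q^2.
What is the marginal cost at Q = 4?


MC = dTC/dQ = 4 + 2*2*Q
At Q = 4:
MC = 4 + 4*4
MC = 4 + 16 = 20

20


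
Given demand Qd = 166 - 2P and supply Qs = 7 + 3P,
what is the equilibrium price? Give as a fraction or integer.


At equilibrium, Qd = Qs.
166 - 2P = 7 + 3P
166 - 7 = 2P + 3P
159 = 5P
P* = 159/5 = 159/5

159/5


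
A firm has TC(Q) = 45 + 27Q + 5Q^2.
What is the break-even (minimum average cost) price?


AC(Q) = 45/Q + 27 + 5Q
To minimize: dAC/dQ = -45/Q^2 + 5 = 0
Q^2 = 45/5 = 9
Q* = 3
Min AC = 45/3 + 27 + 5*3
Min AC = 15 + 27 + 15 = 57

57


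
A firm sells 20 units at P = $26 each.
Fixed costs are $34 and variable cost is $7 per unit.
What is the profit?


Total Revenue = P * Q = 26 * 20 = $520
Total Cost = FC + VC*Q = 34 + 7*20 = $174
Profit = TR - TC = 520 - 174 = $346

$346


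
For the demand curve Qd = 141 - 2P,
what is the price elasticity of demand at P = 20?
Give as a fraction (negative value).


dQ/dP = -2
At P = 20: Q = 141 - 2*20 = 101
E = (dQ/dP)(P/Q) = (-2)(20/101) = -40/101

-40/101


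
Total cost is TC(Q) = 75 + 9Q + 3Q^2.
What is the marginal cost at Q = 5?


MC = dTC/dQ = 9 + 2*3*Q
At Q = 5:
MC = 9 + 6*5
MC = 9 + 30 = 39

39


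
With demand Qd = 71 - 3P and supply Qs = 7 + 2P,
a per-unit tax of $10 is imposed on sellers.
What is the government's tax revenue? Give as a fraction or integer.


With tax on sellers, new supply: Qs' = 7 + 2(P - 10)
= 2P - 13
New equilibrium quantity:
Q_new = 103/5
Tax revenue = tax * Q_new = 10 * 103/5 = 206

206


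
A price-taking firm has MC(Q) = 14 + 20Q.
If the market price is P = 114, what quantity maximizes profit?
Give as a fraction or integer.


In perfect competition, profit is maximized where P = MC.
114 = 14 + 20Q
100 = 20Q
Q* = 100/20 = 5

5


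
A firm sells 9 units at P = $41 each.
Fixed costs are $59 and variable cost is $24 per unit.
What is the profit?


Total Revenue = P * Q = 41 * 9 = $369
Total Cost = FC + VC*Q = 59 + 24*9 = $275
Profit = TR - TC = 369 - 275 = $94

$94


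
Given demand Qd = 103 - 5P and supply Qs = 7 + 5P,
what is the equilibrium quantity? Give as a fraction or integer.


First find equilibrium price:
103 - 5P = 7 + 5P
P* = 96/10 = 48/5
Then substitute into demand:
Q* = 103 - 5 * 48/5 = 55

55


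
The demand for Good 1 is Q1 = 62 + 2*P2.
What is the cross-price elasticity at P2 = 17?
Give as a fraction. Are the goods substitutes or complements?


dQ1/dP2 = 2
At P2 = 17: Q1 = 62 + 2*17 = 96
Exy = (dQ1/dP2)(P2/Q1) = 2 * 17 / 96 = 17/48
Since Exy > 0, the goods are substitutes.

17/48 (substitutes)


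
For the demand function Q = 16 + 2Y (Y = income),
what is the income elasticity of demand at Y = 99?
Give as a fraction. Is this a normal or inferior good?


dQ/dY = 2
At Y = 99: Q = 16 + 2*99 = 214
Ey = (dQ/dY)(Y/Q) = 2 * 99 / 214 = 99/107
Since Ey > 0, this is a normal good.

99/107 (normal good)


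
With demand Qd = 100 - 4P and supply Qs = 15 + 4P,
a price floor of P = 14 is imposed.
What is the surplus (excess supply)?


At P = 14:
Qd = 100 - 4*14 = 44
Qs = 15 + 4*14 = 71
Surplus = Qs - Qd = 71 - 44 = 27

27


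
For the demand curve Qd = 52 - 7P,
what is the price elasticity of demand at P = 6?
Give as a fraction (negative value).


dQ/dP = -7
At P = 6: Q = 52 - 7*6 = 10
E = (dQ/dP)(P/Q) = (-7)(6/10) = -21/5

-21/5


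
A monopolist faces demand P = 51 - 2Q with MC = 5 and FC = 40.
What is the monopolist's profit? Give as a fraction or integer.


MR = MC: 51 - 4Q = 5
Q* = 23/2
P* = 51 - 2*23/2 = 28
Profit = (P* - MC)*Q* - FC
= (28 - 5)*23/2 - 40
= 23*23/2 - 40
= 529/2 - 40 = 449/2

449/2


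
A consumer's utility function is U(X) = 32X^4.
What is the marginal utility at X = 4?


MU = dU/dX = 32*4*X^(4-1)
MU = 128*X^3
At X = 4:
MU = 128 * 4^3
MU = 128 * 64 = 8192

8192


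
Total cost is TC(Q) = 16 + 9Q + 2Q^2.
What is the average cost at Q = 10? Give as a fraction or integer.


TC(10) = 16 + 9*10 + 2*10^2
TC(10) = 16 + 90 + 200 = 306
AC = TC/Q = 306/10 = 153/5

153/5


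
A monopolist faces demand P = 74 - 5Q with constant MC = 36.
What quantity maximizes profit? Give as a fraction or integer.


TR = P*Q = (74 - 5Q)Q = 74Q - 5Q^2
MR = dTR/dQ = 74 - 10Q
Set MR = MC:
74 - 10Q = 36
38 = 10Q
Q* = 38/10 = 19/5

19/5


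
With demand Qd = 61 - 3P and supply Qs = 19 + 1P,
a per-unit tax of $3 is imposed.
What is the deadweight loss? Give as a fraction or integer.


Pre-tax equilibrium quantity: Q* = 59/2
Post-tax equilibrium quantity: Q_tax = 109/4
Reduction in quantity: Q* - Q_tax = 9/4
DWL = (1/2) * tax * (Q* - Q_tax)
DWL = (1/2) * 3 * 9/4 = 27/8

27/8


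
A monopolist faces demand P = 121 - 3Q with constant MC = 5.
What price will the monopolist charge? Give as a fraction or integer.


MR = 121 - 6Q
Set MR = MC: 121 - 6Q = 5
Q* = 58/3
Substitute into demand:
P* = 121 - 3*58/3 = 63

63


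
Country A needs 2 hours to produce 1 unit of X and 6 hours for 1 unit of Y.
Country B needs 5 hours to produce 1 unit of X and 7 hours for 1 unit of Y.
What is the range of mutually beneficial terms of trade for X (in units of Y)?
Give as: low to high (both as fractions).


Opportunity cost of X for Country A = hours_X / hours_Y = 2/6 = 1/3 units of Y
Opportunity cost of X for Country B = hours_X / hours_Y = 5/7 = 5/7 units of Y
Terms of trade must be between the two opportunity costs.
Range: 1/3 to 5/7

1/3 to 5/7


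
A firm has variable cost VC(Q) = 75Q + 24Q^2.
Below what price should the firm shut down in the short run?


AVC(Q) = VC(Q)/Q = 75 + 24Q
AVC is increasing in Q, so minimum AVC is at Q -> 0+.
Min AVC = 75
The firm should shut down if P < 75.

75


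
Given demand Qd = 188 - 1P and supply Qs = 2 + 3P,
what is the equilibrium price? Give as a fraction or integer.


At equilibrium, Qd = Qs.
188 - 1P = 2 + 3P
188 - 2 = 1P + 3P
186 = 4P
P* = 186/4 = 93/2

93/2


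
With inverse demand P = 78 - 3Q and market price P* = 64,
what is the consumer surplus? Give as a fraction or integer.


Maximum willingness to pay (at Q=0): P_max = 78
Quantity demanded at P* = 64:
Q* = (78 - 64)/3 = 14/3
CS = (1/2) * Q* * (P_max - P*)
CS = (1/2) * 14/3 * (78 - 64)
CS = (1/2) * 14/3 * 14 = 98/3

98/3
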